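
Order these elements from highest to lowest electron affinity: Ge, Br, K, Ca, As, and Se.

EA tends to increase across a period and decrease down a group, though the pattern is less regular than for IE or radius.
All lie in period 4; the across-period trend (electron affinity increases left to right) applies, with the exception below.
Note the exception: K has a higher electron affinity than Ca, contrary to the simple trend — adding an electron to Ca (ns²) has to open a new, higher-energy np subshell, which is unfavourable.
Note the exception: Ge has a higher electron affinity than As, contrary to the simple trend — adding an electron to As's half-filled 4p³ is unfavourable, so Ge (4p²) has the more exothermic EA.
For reference (kJ/mol): K 48, Ca 2, Ge 119, As 78, Se 195, Br 325.
So from highest to lowest: Br > Se > Ge > As > K > Ca.

Br, Se, Ge, As, K, Ca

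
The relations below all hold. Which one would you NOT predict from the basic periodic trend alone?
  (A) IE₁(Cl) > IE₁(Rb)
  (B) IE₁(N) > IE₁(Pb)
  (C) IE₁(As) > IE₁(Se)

(C)

The general trend: first ionisation energy increases across a period and decreases down a group.
(A) Cl (period 3, group 17) vs Rb (period 5, group 1): the stated order agrees with the simple trend.
(B) N (period 2, group 15) vs Pb (period 6, group 14): the stated order agrees with the simple trend.
(C) As (period 4, group 15) vs Se (period 4, group 16): the stated order contradicts the simple trend.
The exception is (C): Se (4p⁴) ionizes more easily than half-filled As (4p³).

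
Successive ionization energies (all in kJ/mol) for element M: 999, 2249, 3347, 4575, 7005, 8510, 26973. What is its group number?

Group 16

Look for the largest jump between consecutive ionization energies: IE7/IE6 ≈ 3.2, far larger than any earlier ratio.
That jump marks the point where a core electron is being removed. So the atom has 6 valence electrons.
A main-group element with 6 valence electrons is in group 16.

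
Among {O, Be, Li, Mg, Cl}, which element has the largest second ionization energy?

Li

IE_2 is the cost of taking one more electron from the +1 cation: O⁺ still has 5 valence electrons; Be⁺ still has 1 valence electron; Li⁺ is the bare [He] core; Mg⁺ still has 1 valence electron; Cl⁺ still has 6 valence electrons.
Pulling an electron out of a noble-gas core costs far more than removing a remaining valence electron, so Li sits at the high end of IE_2.
Valence configurations: O⁺ [He]2s²2p³, Be⁺ [He]2s¹, Mg⁺ [Ne]3s¹, Cl⁺ [Ne]3s²3p⁴.
The numbers (kJ/mol): O 3388, Be 1757, Li 7298, Mg 1451, Cl 2298.
So the second ionization energies run Mg < Be < Cl < O < Li.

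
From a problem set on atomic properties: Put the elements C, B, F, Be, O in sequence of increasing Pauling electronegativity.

Be is in period 2, group 2; B is in period 2, group 13; C is in period 2, group 14; O is in period 2, group 16; F is in period 2, group 17.
Electronegativity increases across a period and decreases down a group, tracking effective nuclear charge and atomic size.
All lie in period 2, so electronegativity increases left to right.
So from lowest to highest: Be < B < C < O < F.

Be < B < C < O < F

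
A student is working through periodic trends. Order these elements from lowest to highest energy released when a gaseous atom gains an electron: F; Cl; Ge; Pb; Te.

F is in period 2, group 17; Cl is in period 3, group 17; Ge is in period 4, group 14; Te is in period 5, group 16; Pb is in period 6, group 14.
Atoms with high Z_eff and room in the valence shell (especially the halogens) have the most exothermic electron affinities.
These span different periods and groups, so the two trends combine.
Ge > Pb: they share group 14; the group trend gives Ge the larger value.
Te > Ge: period and group pull opposite ways; the across-period shift dominates (190 vs 119 kJ/mol).
F > Te: both effects reinforce here, so F is clearly the higher of the two.
Cl > F: this pair runs against the simple trend — see the exception note.
Note the exception: Cl has a higher electron affinity than F, contrary to the simple trend — F's small 2p subshell makes the incoming electron feel strong e⁻–e⁻ repulsion, so Cl actually releases more energy on gaining an electron.
For reference (kJ/mol): F 328, Cl 349, Ge 119, Te 190, Pb 35.
So from lowest to highest: Pb < Ge < Te < F < Cl.

Pb < Ge < Te < F < Cl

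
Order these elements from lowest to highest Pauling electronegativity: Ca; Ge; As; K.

K < Ca < Ge < As

Atoms toward the upper right of the periodic table pull bonding electrons most strongly.
All lie in period 4, so electronegativity increases left to right.
So from lowest to highest: K < Ca < Ge < As.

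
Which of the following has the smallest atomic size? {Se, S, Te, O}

O

O is in period 2, group 16; S is in period 3, group 16; Se is in period 4, group 16; Te is in period 5, group 16.
Radius decreases left→right (rising Z_eff, same n) and increases top→bottom (higher n).
All are in group 16, so atomic radius increases down the group.
The smallest atomic size among these belongs to O.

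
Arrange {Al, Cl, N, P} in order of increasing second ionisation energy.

Al < P < Cl < N

Consider each +1 ion: Al⁺ still has 2 valence electrons; Cl⁺ still has 6 valence electrons; N⁺ still has 4 valence electrons; P⁺ still has 4 valence electrons.
All are still removing valence electrons, so compare the +1 ions as you would atoms: IE_2 generally rises across a period (higher Z_eff) and falls down a group (larger shell), subject to the usual subshell exceptions.
Valence configurations: Al⁺ [Ne]3s², Cl⁺ [Ne]3s²3p⁴, N⁺ [He]2s²2p², P⁺ [Ne]3s²3p².
Tabulated IE_2 (kJ/mol): Al 1817, Cl 2298, N 2856, P 1907.
So the second ionization energies run Al < P < Cl < N.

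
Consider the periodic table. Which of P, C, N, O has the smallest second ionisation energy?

P

The second ionization energy removes an electron from the +1 ion. For each element: P⁺ still has 4 valence electrons; C⁺ still has 3 valence electrons; N⁺ still has 4 valence electrons; O⁺ still has 5 valence electrons.
All are still removing valence electrons, so compare the +1 ions as you would atoms: IE_2 generally rises across a period (higher Z_eff) and falls down a group (larger shell), subject to the usual subshell exceptions.
Valence configurations: P⁺ [Ne]3s²3p², C⁺ [He]2s²2p¹, N⁺ [He]2s²2p², O⁺ [He]2s²2p³.
Approximate IE_2 values (kJ/mol): P 1907, C 2353, N 2856, O 3388.
So the second ionization energies run P < C < N < O.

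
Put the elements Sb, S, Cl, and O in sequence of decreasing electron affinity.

Cl > S > O > Sb

O is in period 2, group 16; S is in period 3, group 16; Cl is in period 3, group 17; Sb is in period 5, group 15.
Atoms with high Z_eff and room in the valence shell (especially the halogens) have the most exothermic electron affinities.
Here both period and group differ, so the two effects have to be weighed against each other.
O > Sb: both effects reinforce here, so O is clearly the higher of the two.
S > O: this pair runs against the simple trend — see the exception note.
Cl > S: Cl lies to the right of S in period 3, so the across-period effect alone puts Cl higher.
Note the exception: S has a higher electron affinity than O, contrary to the simple trend — the compact 2p subshell of O repels the added electron more than S's larger 3p does.
Approximate values (kJ/mol): O 141, S 200, Cl 349, Sb 103.
So from highest to lowest: Cl > S > O > Sb.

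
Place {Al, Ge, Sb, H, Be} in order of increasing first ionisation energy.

Al < Ge < Sb < Be < H

H is in period 1, group 1; Be is in period 2, group 2; Al is in period 3, group 13; Ge is in period 4, group 14; Sb is in period 5, group 15.
Removing the outermost electron gets harder across a period and easier down a group.
These sit on a diagonal, where the across-period and down-group effects partly cancel.
Ge > Al: period and group pull opposite ways; the across-period shift dominates (762 vs 578 kJ/mol).
Sb > Ge: period and group pull opposite ways; the across-period shift dominates (831 vs 762 kJ/mol).
Be > Sb: period and group pull opposite ways; the down-group shift dominates (900 vs 831 kJ/mol).
H > Be: the two effects oppose for this pair; the down-group effect wins (1312 vs 900 kJ/mol).
Tabulated first ionization energy (kJ/mol): H 1312, Be 900, Al 578, Ge 762, Sb 831.
So from lowest to highest: Al < Ge < Sb < Be < H.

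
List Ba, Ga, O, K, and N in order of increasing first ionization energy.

K < Ba < Ga < O < N

N is in period 2, group 15; O is in period 2, group 16; K is in period 4, group 1; Ga is in period 4, group 13; Ba is in period 6, group 2.
Across a period the outer electron is held more tightly (higher IE₁); down a group it sits in a higher shell, more shielded, and comes off more easily.
Neither a single period nor a single group — weigh both effects.
Ba > K: the two effects oppose for this pair; the across-period effect wins (503 vs 419 kJ/mol).
Ga > Ba: relative to Ba, both the across-period and down-group shifts push Ga's first ionization energy up.
O > Ga: both effects reinforce here, so O is clearly the higher of the two.
N > O: this pair runs against the simple trend — see the exception note.
Note the exception: N has a higher first ionization energy than O, contrary to the simple trend — pairing an electron in O's 2p⁴ costs repulsion energy, so O ionizes more easily than half-filled N (2p³).
Tabulated first ionization energy (kJ/mol): N 1402, O 1314, K 419, Ga 579, Ba 503.
So from lowest to highest: K < Ba < Ga < O < N.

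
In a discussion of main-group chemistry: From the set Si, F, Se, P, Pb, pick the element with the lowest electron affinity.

Pb

F is in period 2, group 17; Si is in period 3, group 14; P is in period 3, group 15; Se is in period 4, group 16; Pb is in period 6, group 14.
EA tends to increase across a period and decrease down a group, though the pattern is less regular than for IE or radius.
Neither a single period nor a single group — weigh both effects.
P > Pb: both effects reinforce here, so P is clearly the higher of the two.
Si > P: this pair runs against the simple trend — see the exception note.
Se > Si: period and group pull opposite ways; the across-period shift dominates (195 vs 134 kJ/mol).
F > Se: relative to Se, both the across-period and down-group shifts push F's electron affinity up.
Note the exception: Si has a higher electron affinity than P, contrary to the simple trend — adding an electron to P's half-filled 3p³ is unfavourable, so Si (3p²) has the more exothermic EA.
For reference (kJ/mol): F 328, Si 134, P 72, Se 195, Pb 35.
The lowest electron affinity among these belongs to Pb.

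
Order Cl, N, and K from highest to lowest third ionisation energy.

N > K > Cl

After 2 electrons have been removed, what remains? Cl²⁺ still has 5 valence electrons; N²⁺ still has 3 valence electrons; K²⁺ is already 1 electron into the core.
Usually core removal costs more than valence removal, but here the competition is close: a tightly held n=2 valence electron can cost more to remove than an n=3 core electron, so the actual values have to decide it.
Valence configurations: Cl²⁺ [Ne]3s²3p³, N²⁺ [He]2s²2p¹.
Approximate IE_3 values (kJ/mol): Cl 3822, N 4578, K 4420.
Putting it together, IE_3: Cl < K < N.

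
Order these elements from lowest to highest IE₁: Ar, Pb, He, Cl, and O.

Pb < Cl < O < Ar < He

He is in period 1, group 18; O is in period 2, group 16; Cl is in period 3, group 17; Ar is in period 3, group 18; Pb is in period 6, group 14.
Removing the outermost electron gets harder across a period and easier down a group.
These span different periods and groups, so the two trends combine.
Cl > Pb: relative to Pb, both the across-period and down-group shifts push Cl's first ionization energy up.
O > Cl: the two effects oppose for this pair; the down-group effect wins (1314 vs 1251 kJ/mol).
Ar > O: the two effects oppose for this pair; the across-period effect wins (1521 vs 1314 kJ/mol).
He > Ar: they share group 18; the group trend gives He the larger value.
For reference (kJ/mol): He 2372, O 1314, Cl 1251, Ar 1521, Pb 716.
So from lowest to highest: Pb < Cl < O < Ar < He.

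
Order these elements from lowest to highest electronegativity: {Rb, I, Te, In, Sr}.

Smaller atoms with higher effective nuclear charge are more electronegative.
All lie in period 5, so electronegativity increases left to right.
So from lowest to highest: Rb < Sr < In < Te < I.

Rb, Sr, In, Te, I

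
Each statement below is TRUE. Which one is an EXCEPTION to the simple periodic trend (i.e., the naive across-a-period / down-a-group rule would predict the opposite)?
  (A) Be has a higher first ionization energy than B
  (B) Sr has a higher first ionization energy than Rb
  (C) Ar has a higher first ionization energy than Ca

The general trend: first ionization energy increases across a period and decreases down a group.
(A) Be (period 2, group 2) vs B (period 2, group 13): the stated order contradicts the simple trend.
(B) Sr (period 5, group 2) vs Rb (period 5, group 1): the stated order agrees with the simple trend.
(C) Ar (period 3, group 18) vs Ca (period 4, group 2): the stated order agrees with the simple trend.
The exception is (A): removing B's lone 2p electron is easier than breaking Be's filled 2s².

(A)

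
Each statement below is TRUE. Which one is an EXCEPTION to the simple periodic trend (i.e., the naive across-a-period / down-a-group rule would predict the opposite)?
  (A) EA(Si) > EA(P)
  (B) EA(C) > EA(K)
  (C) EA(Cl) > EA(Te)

The general trend: electron affinity increases across a period and decreases down a group.
(A) Si (period 3, group 14) vs P (period 3, group 15): the stated order contradicts the simple trend.
(B) C (period 2, group 14) vs K (period 4, group 1): the stated order agrees with the simple trend.
(C) Cl (period 3, group 17) vs Te (period 5, group 16): the stated order agrees with the simple trend.
The exception is (A): adding an electron to P's half-filled 3p³ is unfavourable, so Si (3p²) has the more exothermic EA.

(A)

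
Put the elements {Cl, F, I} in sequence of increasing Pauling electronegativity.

I, Cl, F

F is in period 2, group 17; Cl is in period 3, group 17; I is in period 5, group 17.
Smaller atoms with higher effective nuclear charge are more electronegative.
All are in group 17, so electronegativity increases up the group.
So from lowest to highest: I < Cl < F.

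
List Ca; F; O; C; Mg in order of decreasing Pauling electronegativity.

F, O, C, Mg, Ca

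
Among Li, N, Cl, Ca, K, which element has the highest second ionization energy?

Li

Consider each +1 ion: Li⁺ is the bare [He] core; N⁺ still has 4 valence electrons; Cl⁺ still has 6 valence electrons; Ca⁺ still has 1 valence electron; K⁺ is the bare [Ar] core.
Core electrons are held far more tightly than valence electrons, so K and Li top the IE_2 order.
Valence configurations: N⁺ [He]2s²2p², Cl⁺ [Ne]3s²3p⁴, Ca⁺ [Ar]4s¹.
The numbers (kJ/mol): Li 7298, N 2856, Cl 2298, Ca 1145, K 3052.
Overall IE_2 order: Ca < Cl < N < K < Li.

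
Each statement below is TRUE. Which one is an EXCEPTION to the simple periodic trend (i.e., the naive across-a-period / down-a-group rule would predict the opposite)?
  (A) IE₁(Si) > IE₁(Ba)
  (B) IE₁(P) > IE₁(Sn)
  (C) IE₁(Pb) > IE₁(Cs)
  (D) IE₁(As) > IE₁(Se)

(D)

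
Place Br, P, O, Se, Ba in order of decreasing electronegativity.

Atoms toward the upper right of the periodic table pull bonding electrons most strongly.
Here both period and group differ, so the two effects have to be weighed against each other.
P > Ba: relative to Ba, both the across-period and down-group shifts push P's electronegativity up.
Se > P: the two effects oppose for this pair; the across-period effect wins (2.55 vs 2.19).
Br > Se: Br lies to the right of Se in period 4, so the across-period effect alone puts Br higher.
O > Br: the two effects oppose for this pair; the down-group effect wins (3.44 vs 2.96).
For reference (Pauling): O 3.44, P 2.19, Se 2.55, Br 2.96, Ba 0.89.
So from highest to lowest: O > Br > Se > P > Ba.

O > Br > Se > P > Ba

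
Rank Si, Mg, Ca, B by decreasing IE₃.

IE_3 is the cost of taking one more electron from the +2 cation: Si²⁺ still has 2 valence electrons; Mg²⁺ is the bare [Ne] core; Ca²⁺ is the bare [Ar] core; B²⁺ still has 1 valence electron.
Pulling an electron out of a noble-gas core costs far more than removing a remaining valence electron, so Ca and Mg sit at the high end of IE_3.
Valence configurations: Si²⁺ [Ne]3s², B²⁺ [He]2s¹.
Approximate IE_3 values (kJ/mol): Si 3232, Mg 7733, Ca 4912, B 3660.
Hence IE_3: Si < B < Ca < Mg.

Mg > Ca > B > Si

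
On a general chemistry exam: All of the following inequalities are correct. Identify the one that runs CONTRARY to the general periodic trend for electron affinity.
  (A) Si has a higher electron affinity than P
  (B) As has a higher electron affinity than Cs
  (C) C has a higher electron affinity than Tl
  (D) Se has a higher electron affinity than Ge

(A)

The general trend: electron affinity increases across a period and decreases down a group.
(A) Si (period 3, group 14) vs P (period 3, group 15): the stated order contradicts the simple trend.
(B) As (period 4, group 15) vs Cs (period 6, group 1): the stated order agrees with the simple trend.
(C) C (period 2, group 14) vs Tl (period 6, group 13): the stated order agrees with the simple trend.
(D) Se (period 4, group 16) vs Ge (period 4, group 14): the stated order agrees with the simple trend.
The exception is (A): adding an electron to P's half-filled 3p³ is unfavourable, so Si (3p²) has the more exothermic EA.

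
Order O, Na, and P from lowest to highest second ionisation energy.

P < O < Na

Consider each +1 ion: O⁺ still has 5 valence electrons; Na⁺ is the bare [Ne] core; P⁺ still has 4 valence electrons.
Breaking into a closed-shell core is much more expensive than removing a leftover valence electron — Na has the largest IE_2 here.
Valence configurations: O⁺ [He]2s²2p³, P⁺ [Ne]3s²3p².
Tabulated IE_2 (kJ/mol): O 3388, Na 4562, P 1907.
So the second ionization energies run P < O < Na.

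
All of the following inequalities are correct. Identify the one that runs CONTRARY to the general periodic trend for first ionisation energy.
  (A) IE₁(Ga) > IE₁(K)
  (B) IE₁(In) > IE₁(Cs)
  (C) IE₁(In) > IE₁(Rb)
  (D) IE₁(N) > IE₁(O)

(D)

The general trend: first ionisation energy increases across a period and decreases down a group.
(A) Ga (period 4, group 13) vs K (period 4, group 1): the stated order agrees with the simple trend.
(B) In (period 5, group 13) vs Cs (period 6, group 1): the stated order agrees with the simple trend.
(C) In (period 5, group 13) vs Rb (period 5, group 1): the stated order agrees with the simple trend.
(D) N (period 2, group 15) vs O (period 2, group 16): the stated order contradicts the simple trend.
The exception is (D): pairing an electron in O's 2p⁴ costs repulsion energy, so O ionizes more easily than half-filled N (2p³).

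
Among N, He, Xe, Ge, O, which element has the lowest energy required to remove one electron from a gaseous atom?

Ge

He is in period 1, group 18; N is in period 2, group 15; O is in period 2, group 16; Ge is in period 4, group 14; Xe is in period 5, group 18.
IE₁ increases left→right with effective nuclear charge and decreases top→bottom as the valence shell moves farther out.
Neither a single period nor a single group — weigh both effects.
Xe > Ge: period and group pull opposite ways; the across-period shift dominates (1170 vs 762 kJ/mol).
O > Xe: the two effects oppose for this pair; the down-group effect wins (1314 vs 1170 kJ/mol).
N > O: this pair runs against the simple trend — see the exception note.
He > N: relative to N, both the across-period and down-group shifts push He's first ionization energy up.
Note the exception: N has a higher first ionization energy than O, contrary to the simple trend — pairing an electron in O's 2p⁴ costs repulsion energy, so O ionizes more easily than half-filled N (2p³).
Approximate values (kJ/mol): He 2372, N 1402, O 1314, Ge 762, Xe 1170.
The lowest energy required to remove one electron from a gaseous atom among these belongs to Ge.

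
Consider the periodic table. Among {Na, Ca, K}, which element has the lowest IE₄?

K

The fourth ionization energy removes an electron from the +3 ion. For each element: Na³⁺ is already 2 electrons into the core; Ca³⁺ is already 1 electron into the core; K³⁺ is already 2 electrons into the core.
All of these are removing an electron from a noble-gas core or deeper; the smaller core (lower principal quantum number) is held far more tightly, and within a period the higher nuclear charge binds the same core more tightly.
Approximate IE_4 values (kJ/mol): Na 9543, Ca 6491, K 5877.
Hence IE_4: K < Ca < Na.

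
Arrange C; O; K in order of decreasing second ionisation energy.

O, K, C

IE_2 is the cost of taking one more electron from the +1 cation: C⁺ still has 3 valence electrons; O⁺ still has 5 valence electrons; K⁺ is the bare [Ar] core.
Usually core removal costs more than valence removal, but here the competition is close: a tightly held n=2 valence electron can cost more to remove than an n=3 core electron, so the actual values have to decide it.
Valence configurations: C⁺ [He]2s²2p¹, O⁺ [He]2s²2p³.
Approximate IE_2 values (kJ/mol): C 2353, O 3388, K 3052.
Hence IE_2: C < K < O.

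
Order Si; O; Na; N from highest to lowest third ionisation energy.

Na > O > N > Si

IE_3 is the cost of taking one more electron from the +2 cation: Si²⁺ still has 2 valence electrons; O²⁺ still has 4 valence electrons; Na²⁺ is already 1 electron into the core; N²⁺ still has 3 valence electrons.
Breaking into a closed-shell core is much more expensive than removing a leftover valence electron — Na has the largest IE_3 here.
Valence configurations: Si²⁺ [Ne]3s², O²⁺ [He]2s²2p², N²⁺ [He]2s²2p¹.
Tabulated IE_3 (kJ/mol): Si 3232, O 5300, Na 6910, N 4578.
Hence IE_3: Si < N < O < Na.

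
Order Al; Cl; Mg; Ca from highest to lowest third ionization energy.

Mg > Ca > Cl > Al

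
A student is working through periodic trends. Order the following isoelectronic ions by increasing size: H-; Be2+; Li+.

Be2+, Li+, H-

All of these have 2 electrons, so size is governed by nuclear charge alone: the more protons, the stronger the pull on the same electron cloud, and the smaller the ion.
Nuclear charges: Be2+ (Z=4), Li+ (Z=3), H- (Z=1).
Smallest to largest: Be2+ < Li+ < H-.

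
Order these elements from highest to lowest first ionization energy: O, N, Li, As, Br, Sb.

Li is in period 2, group 1; N is in period 2, group 15; O is in period 2, group 16; As is in period 4, group 15; Br is in period 4, group 17; Sb is in period 5, group 15.
First ionization energy rises across a period (greater Z_eff holds electrons more tightly) and falls down a group (valence electrons are farther from the nucleus).
Neither a single period nor a single group — weigh both effects.
Sb > Li: period and group pull opposite ways; the across-period shift dominates (831 vs 520 kJ/mol).
As > Sb: they share group 15; the group trend gives As the larger value.
Br > As: both are in period 4; the period trend gives Br the larger value.
O > Br: the two effects oppose for this pair; the down-group effect wins (1314 vs 1140 kJ/mol).
N > O: this pair runs against the simple trend — see the exception note.
Note the exception: N has a higher first ionization energy than O, contrary to the simple trend — pairing an electron in O's 2p⁴ costs repulsion energy, so O ionizes more easily than half-filled N (2p³).
Approximate values (kJ/mol): Li 520, N 1402, O 1314, As 947, Br 1140, Sb 831.
So from highest to lowest: N > O > Br > As > Sb > Li.

N > O > Br > As > Sb > Li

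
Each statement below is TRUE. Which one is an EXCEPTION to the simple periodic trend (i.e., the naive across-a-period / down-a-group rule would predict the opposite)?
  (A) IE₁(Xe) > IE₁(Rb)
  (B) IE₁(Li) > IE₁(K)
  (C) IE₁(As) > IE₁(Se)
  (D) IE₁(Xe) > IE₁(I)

The general trend: IE₁ increases across a period and decreases down a group.
(A) Xe (period 5, group 18) vs Rb (period 5, group 1): the stated order agrees with the simple trend.
(B) Li (period 2, group 1) vs K (period 4, group 1): the stated order agrees with the simple trend.
(C) As (period 4, group 15) vs Se (period 4, group 16): the stated order contradicts the simple trend.
(D) Xe (period 5, group 18) vs I (period 5, group 17): the stated order agrees with the simple trend.
The exception is (C): Se (4p⁴) ionizes more easily than half-filled As (4p³).

(C)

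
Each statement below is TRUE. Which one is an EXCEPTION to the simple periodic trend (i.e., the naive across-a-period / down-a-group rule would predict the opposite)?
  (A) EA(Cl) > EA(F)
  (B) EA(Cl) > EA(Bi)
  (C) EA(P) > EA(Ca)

(A)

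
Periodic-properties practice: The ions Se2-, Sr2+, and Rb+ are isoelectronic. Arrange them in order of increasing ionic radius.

Sr2+ < Rb+ < Se2-

All of these have 36 electrons, so size is governed by nuclear charge alone: the more protons, the stronger the pull on the same electron cloud, and the smaller the ion.
Nuclear charges: Sr2+ (Z=38), Rb+ (Z=37), Se2- (Z=34).
Smallest to largest: Sr2+ < Rb+ < Se2-.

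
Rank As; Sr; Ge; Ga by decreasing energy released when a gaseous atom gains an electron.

Ge, As, Ga, Sr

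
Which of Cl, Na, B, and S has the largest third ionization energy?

Na

After 2 electrons have been removed, what remains? Cl²⁺ still has 5 valence electrons; Na²⁺ is already 1 electron into the core; B²⁺ still has 1 valence electron; S²⁺ still has 4 valence electrons.
Breaking into a closed-shell core is much more expensive than removing a leftover valence electron — Na has the largest IE_3 here.
Valence configurations: Cl²⁺ [Ne]3s²3p³, B²⁺ [He]2s¹, S²⁺ [Ne]3s²3p².
Approximate IE_3 values (kJ/mol): Cl 3822, Na 6910, B 3660, S 3357.
So the third ionization energies run S < B < Cl < Na.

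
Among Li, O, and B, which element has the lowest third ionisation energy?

B

IE_3 is the cost of taking one more electron from the +2 cation: Li²⁺ is already 1 electron into the core; O²⁺ still has 4 valence electrons; B²⁺ still has 1 valence electron.
Breaking into a closed-shell core is much more expensive than removing a leftover valence electron — Li has the largest IE_3 here.
Valence configurations: O²⁺ [He]2s²2p², B²⁺ [He]2s¹.
Approximate IE_3 values (kJ/mol): Li 11815, O 5300, B 3660.
So the third ionization energies run B < O < Li.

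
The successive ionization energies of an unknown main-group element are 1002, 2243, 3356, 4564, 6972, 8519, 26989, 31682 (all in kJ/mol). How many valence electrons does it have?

6

Look for the largest jump between consecutive ionization energies: IE7/IE6 ≈ 3.2, far larger than any earlier ratio.
That jump marks the point where a core electron is being removed. So the atom has 6 valence electrons.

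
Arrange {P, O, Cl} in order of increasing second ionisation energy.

P < Cl < O

IE_2 is the cost of taking one more electron from the +1 cation: P⁺ still has 4 valence electrons; O⁺ still has 5 valence electrons; Cl⁺ still has 6 valence electrons.
All are still removing valence electrons, so compare the +1 ions as you would atoms: IE_2 generally rises across a period (higher Z_eff) and falls down a group (larger shell), subject to the usual subshell exceptions.
Valence configurations: P⁺ [Ne]3s²3p², O⁺ [He]2s²2p³, Cl⁺ [Ne]3s²3p⁴.
The numbers (kJ/mol): P 1907, O 3388, Cl 2298.
Hence IE_2: P < Cl < O.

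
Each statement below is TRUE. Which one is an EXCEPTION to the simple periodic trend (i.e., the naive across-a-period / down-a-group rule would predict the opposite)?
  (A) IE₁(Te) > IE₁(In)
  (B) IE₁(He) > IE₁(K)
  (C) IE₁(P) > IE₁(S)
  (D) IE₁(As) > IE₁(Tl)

(C)

The general trend: first ionisation energy increases across a period and decreases down a group.
(A) Te (period 5, group 16) vs In (period 5, group 13): the stated order agrees with the simple trend.
(B) He (period 1, group 18) vs K (period 4, group 1): the stated order agrees with the simple trend.
(C) P (period 3, group 15) vs S (period 3, group 16): the stated order contradicts the simple trend.
(D) As (period 4, group 15) vs Tl (period 6, group 13): the stated order agrees with the simple trend.
The exception is (C): S (3p⁴) ionizes more easily than half-filled P (3p³) because the paired 3p electron in S is pushed out by e⁻–e⁻ repulsion.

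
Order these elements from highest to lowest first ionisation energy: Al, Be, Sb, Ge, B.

Be > Sb > B > Ge > Al

Be is in period 2, group 2; B is in period 2, group 13; Al is in period 3, group 13; Ge is in period 4, group 14; Sb is in period 5, group 15.
IE₁ increases left→right with effective nuclear charge and decreases top→bottom as the valence shell moves farther out.
Here both period and group differ, so the two effects have to be weighed against each other.
Ge > Al: the two effects oppose for this pair; the across-period effect wins (762 vs 578 kJ/mol).
B > Ge: period and group pull opposite ways; the down-group shift dominates (801 vs 762 kJ/mol).
Sb > B: period and group pull opposite ways; the across-period shift dominates (831 vs 801 kJ/mol).
Be > Sb: the two effects oppose for this pair; the down-group effect wins (900 vs 831 kJ/mol).
Note the exception: Be has a higher first ionization energy than B, contrary to the simple trend — removing B's lone 2p electron is easier than breaking Be's filled 2s².
Tabulated first ionization energy (kJ/mol): Be 900, B 801, Al 578, Ge 762, Sb 831.
So from highest to lowest: Be > Sb > B > Ge > Al.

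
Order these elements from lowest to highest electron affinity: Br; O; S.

O, S, Br

O is in period 2, group 16; S is in period 3, group 16; Br is in period 4, group 17.
Atoms with high Z_eff and room in the valence shell (especially the halogens) have the most exothermic electron affinities.
Here both period and group differ, so the two effects have to be weighed against each other.
S > O: this pair runs against the simple trend — see the exception note.
Br > S: period and group pull opposite ways; the across-period shift dominates (325 vs 200 kJ/mol).
Note the exception: S has a higher electron affinity than O, contrary to the simple trend — the compact 2p subshell of O repels the added electron more than S's larger 3p does.
Tabulated electron affinity (kJ/mol): O 141, S 200, Br 325.
So from lowest to highest: O < S < Br.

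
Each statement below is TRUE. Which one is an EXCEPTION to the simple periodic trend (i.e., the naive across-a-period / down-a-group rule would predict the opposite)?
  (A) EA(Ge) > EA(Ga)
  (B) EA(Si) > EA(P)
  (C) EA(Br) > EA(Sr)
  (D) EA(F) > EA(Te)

The general trend: electron affinity increases across a period and decreases down a group.
(A) Ge (period 4, group 14) vs Ga (period 4, group 13): the stated order agrees with the simple trend.
(B) Si (period 3, group 14) vs P (period 3, group 15): the stated order contradicts the simple trend.
(C) Br (period 4, group 17) vs Sr (period 5, group 2): the stated order agrees with the simple trend.
(D) F (period 2, group 17) vs Te (period 5, group 16): the stated order agrees with the simple trend.
The exception is (B): adding an electron to P's half-filled 3p³ is unfavourable, so Si (3p²) has the more exothermic EA.

(B)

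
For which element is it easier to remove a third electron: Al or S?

Al

The third ionization energy removes an electron from the +2 ion. For each element: Al²⁺ still has 1 valence electron; S²⁺ still has 4 valence electrons.
All are still removing valence electrons, so compare the +2 ions as you would atoms: IE_3 generally rises across a period (higher Z_eff) and falls down a group (larger shell), subject to the usual subshell exceptions.
Valence configurations: Al²⁺ [Ne]3s¹, S²⁺ [Ne]3s²3p².
The numbers (kJ/mol): Al 2745, S 3357.
Putting it together, IE_3: Al < S.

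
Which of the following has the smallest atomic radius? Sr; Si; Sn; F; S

F

F is in period 2, group 17; Si is in period 3, group 14; S is in period 3, group 16; Sr is in period 5, group 2; Sn is in period 5, group 14.
Radius decreases left→right (rising Z_eff, same n) and increases top→bottom (higher n).
Neither a single period nor a single group — weigh both effects.
S > F: both effects reinforce here, so S is clearly the larger of the two.
Si > S: Si lies to the left of S in period 3, so the across-period effect alone puts Si larger.
Sn > Si: Sn sits below Si in group 14, so the down-group effect alone puts Sn larger.
Sr > Sn: Sr lies to the left of Sn in period 5, so the across-period effect alone puts Sr larger.
Approximate values (pm): F 64, Si 116, S 103, Sr 185, Sn 140.
The smallest atomic radius among these belongs to F.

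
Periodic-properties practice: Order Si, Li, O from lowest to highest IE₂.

Si < O < Li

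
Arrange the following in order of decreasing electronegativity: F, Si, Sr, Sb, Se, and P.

F > Se > P > Sb > Si > Sr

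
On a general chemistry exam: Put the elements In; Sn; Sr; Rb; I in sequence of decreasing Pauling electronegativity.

Rb is in period 5, group 1; Sr is in period 5, group 2; In is in period 5, group 13; Sn is in period 5, group 14; I is in period 5, group 17.
Electronegativity increases across a period and decreases down a group, tracking effective nuclear charge and atomic size.
All lie in period 5, so electronegativity increases left to right.
So from highest to lowest: I > Sn > In > Sr > Rb.

I > Sn > In > Sr > Rb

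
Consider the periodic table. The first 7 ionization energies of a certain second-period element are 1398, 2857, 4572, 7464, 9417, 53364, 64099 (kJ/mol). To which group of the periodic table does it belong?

Look for the largest jump between consecutive ionization energies: IE6/IE5 ≈ 5.7, far larger than any earlier ratio.
That jump marks the point where a core electron is being removed. So the atom has 5 valence electrons.
A main-group element with 5 valence electrons is in group 15.

Group 15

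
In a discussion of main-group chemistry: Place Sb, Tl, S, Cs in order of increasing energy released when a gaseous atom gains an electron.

Tl < Cs < Sb < S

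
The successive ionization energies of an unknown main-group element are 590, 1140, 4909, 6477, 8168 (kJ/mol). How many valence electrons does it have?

2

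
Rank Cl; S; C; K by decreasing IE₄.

Consider each +3 ion: Cl³⁺ still has 4 valence electrons; S³⁺ still has 3 valence electrons; C³⁺ still has 1 valence electron; K³⁺ is already 2 electrons into the core.
Usually core removal costs more than valence removal, but here the competition is close: a tightly held n=2 valence electron can cost more to remove than an n=3 core electron, so the actual values have to decide it.
Valence configurations: Cl³⁺ [Ne]3s²3p², S³⁺ [Ne]3s²3p¹, C³⁺ [He]2s¹.
Approximate IE_4 values (kJ/mol): Cl 5159, S 4556, C 6223, K 5877.
Overall IE_4 order: S < Cl < K < C.

C > K > Cl > S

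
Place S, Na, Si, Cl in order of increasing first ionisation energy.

Na is in period 3, group 1; Si is in period 3, group 14; S is in period 3, group 16; Cl is in period 3, group 17.
First ionization energy rises across a period (greater Z_eff holds electrons more tightly) and falls down a group (valence electrons are farther from the nucleus).
All lie in period 3, so first ionization energy increases left to right.
So from lowest to highest: Na < Si < S < Cl.

Na < Si < S < Cl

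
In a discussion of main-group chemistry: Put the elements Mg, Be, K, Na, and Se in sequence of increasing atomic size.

Be < Se < Mg < Na < K

Be is in period 2, group 2; Na is in period 3, group 1; Mg is in period 3, group 2; K is in period 4, group 1; Se is in period 4, group 16.
Radius decreases left→right (rising Z_eff, same n) and increases top→bottom (higher n).
Here both period and group differ, so the two effects have to be weighed against each other.
Se > Be: period and group pull opposite ways; the down-group shift dominates (116 vs 102 pm).
Mg > Se: period and group pull opposite ways; the across-period shift dominates (139 vs 116 pm).
Na > Mg: both are in period 3; the period trend gives Na the larger value.
K > Na: they share group 1; the group trend gives K the larger value.
For reference (pm): Be 102, Na 155, Mg 139, K 196, Se 116.
So from smallest to largest: Be < Se < Mg < Na < K.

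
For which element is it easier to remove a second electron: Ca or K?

Ca

The second ionization energy removes an electron from the +1 ion. For each element: Ca⁺ still has 1 valence electron; K⁺ is the bare [Ar] core.
Breaking into a closed-shell core is much more expensive than removing a leftover valence electron — K has the largest IE_2 here.
Tabulated IE_2 (kJ/mol): Ca 1145, K 3052.
So the second ionization energies run Ca < K.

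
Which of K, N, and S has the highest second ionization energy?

After 1 electron has been removed, what remains? K⁺ is the bare [Ar] core; N⁺ still has 4 valence electrons; S⁺ still has 5 valence electrons.
Pulling an electron out of a noble-gas core costs far more than removing a remaining valence electron, so K sits at the high end of IE_2.
Valence configurations: N⁺ [He]2s²2p², S⁺ [Ne]3s²3p³.
Tabulated IE_2 (kJ/mol): K 3052, N 2856, S 2252.
So the second ionization energies run S < N < K.

K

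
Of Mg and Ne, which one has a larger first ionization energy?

Ne is in period 2, group 18; Mg is in period 3, group 2.
Across a period the outer electron is held more tightly (higher IE₁); down a group it sits in a higher shell, more shielded, and comes off more easily.
Neither a single period nor a single group — weigh both effects.
Ne > Mg: both effects reinforce here, so Ne is clearly the higher of the two.
For reference (kJ/mol): Ne 2081, Mg 738.
So Ne has the larger first ionization energy (Ne > Mg).

Ne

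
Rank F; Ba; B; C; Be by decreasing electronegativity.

F, C, B, Be, Ba

Atoms toward the upper right of the periodic table pull bonding electrons most strongly.
Here both period and group differ, so the two effects have to be weighed against each other.
Be > Ba: they share group 2; the group trend gives Be the larger value.
B > Be: both are in period 2; the period trend gives B the larger value.
C > B: C lies to the right of B in period 2, so the across-period effect alone puts C higher.
F > C: F lies to the right of C in period 2, so the across-period effect alone puts F higher.
Approximate values (Pauling): Be 1.57, B 2.04, C 2.55, F 3.98, Ba 0.89.
So from highest to lowest: F > C > B > Be > Ba.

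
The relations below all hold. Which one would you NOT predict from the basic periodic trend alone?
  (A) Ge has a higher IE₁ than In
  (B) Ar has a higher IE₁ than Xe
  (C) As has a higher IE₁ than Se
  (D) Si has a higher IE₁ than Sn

(C)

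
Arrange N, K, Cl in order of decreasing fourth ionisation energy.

Consider each +3 ion: N³⁺ still has 2 valence electrons; K³⁺ is already 2 electrons into the core; Cl³⁺ still has 4 valence electrons.
Usually core removal costs more than valence removal, but here the competition is close: a tightly held n=2 valence electron can cost more to remove than an n=3 core electron, so the actual values have to decide it.
Valence configurations: N³⁺ [He]2s², Cl³⁺ [Ne]3s²3p².
The numbers (kJ/mol): N 7475, K 5877, Cl 5159.
Hence IE_4: Cl < K < N.

N, K, Cl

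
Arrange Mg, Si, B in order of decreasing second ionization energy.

B > Si > Mg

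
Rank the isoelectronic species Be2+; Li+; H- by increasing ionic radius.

All of these have 2 electrons, so size is governed by nuclear charge alone: the more protons, the stronger the pull on the same electron cloud, and the smaller the ion.
Nuclear charges: Be2+ (Z=4), Li+ (Z=3), H- (Z=1).
Smallest to largest: Be2+ < Li+ < H-.

Be2+ < Li+ < H-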